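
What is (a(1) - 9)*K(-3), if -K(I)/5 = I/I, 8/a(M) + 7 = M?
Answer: 155/3 ≈ 51.667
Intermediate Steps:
a(M) = 8/(-7 + M)
K(I) = -5 (K(I) = -5*I/I = -5*1 = -5)
(a(1) - 9)*K(-3) = (8/(-7 + 1) - 9)*(-5) = (8/(-6) - 9)*(-5) = (8*(-⅙) - 9)*(-5) = (-4/3 - 9)*(-5) = -31/3*(-5) = 155/3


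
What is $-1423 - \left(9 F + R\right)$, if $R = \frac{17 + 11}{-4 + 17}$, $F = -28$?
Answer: $- \frac{15251}{13} \approx -1173.2$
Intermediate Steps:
$R = \frac{28}{13} \approx 2.1538$
$-1423 - \left(9 F + R\right) = -1423 - \left(9 \left(-28\right) + \frac{28}{13}\right) = -1423 - \left(-252 + \frac{28}{13}\right) = -1423 - - \frac{3248}{13} = -1423 + \frac{3248}{13} = - \frac{15251}{13}$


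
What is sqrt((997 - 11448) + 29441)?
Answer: 3*sqrt(2110) ≈ 137.80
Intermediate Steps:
sqrt((997 - 11448) + 29441) = sqrt(-10451 + 29441) = sqrt(18990) = 3*sqrt(2110)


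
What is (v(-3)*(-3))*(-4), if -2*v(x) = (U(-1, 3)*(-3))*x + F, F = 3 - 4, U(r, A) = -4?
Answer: 222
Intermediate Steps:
F = -1
v(x) = ½ - 6*x (v(x) = -((-4*(-3))*x - 1)/2 = -(12*x - 1)/2 = -(-1 + 12*x)/2 = ½ - 6*x)
(v(-3)*(-3))*(-4) = ((½ - 6*(-3))*(-3))*(-4) = ((½ + 18)*(-3))*(-4) = ((37/2)*(-3))*(-4) = -111/2*(-4) = 222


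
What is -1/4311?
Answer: -1/4311 ≈ -0.00023196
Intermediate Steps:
-1/4311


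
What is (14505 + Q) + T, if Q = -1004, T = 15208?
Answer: 28709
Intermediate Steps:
(14505 + Q) + T = (14505 - 1004) + 15208 = 13501 + 15208 = 28709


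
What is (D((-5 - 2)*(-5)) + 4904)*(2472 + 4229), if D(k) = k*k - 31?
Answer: 40862698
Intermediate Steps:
D(k) = -31 + k² (D(k) = k² - 31 = -31 + k²)
(D((-5 - 2)*(-5)) + 4904)*(2472 + 4229) = ((-31 + ((-5 - 2)*(-5))²) + 4904)*(2472 + 4229) = ((-31 + (-7*(-5))²) + 4904)*6701 = ((-31 + 35²) + 4904)*6701 = ((-31 + 1225) + 4904)*6701 = (1194 + 4904)*6701 = 6098*6701 = 40862698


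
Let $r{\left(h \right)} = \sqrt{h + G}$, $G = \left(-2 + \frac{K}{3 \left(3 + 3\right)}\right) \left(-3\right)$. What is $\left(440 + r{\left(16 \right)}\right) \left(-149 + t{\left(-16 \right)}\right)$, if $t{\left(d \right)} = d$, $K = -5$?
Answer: $-72600 - \frac{55 \sqrt{822}}{2} \approx -73389.0$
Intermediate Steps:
$G = \frac{41}{6}$ ($G = \left(-2 - \frac{5}{3 \left(3 + 3\right)}\right) \left(-3\right) = \left(-2 - \frac{5}{3 \cdot 6}\right) \left(-3\right) = \left(-2 - \frac{5}{18}\right) \left(-3\right) = \left(- \frac{41}{18}\right) \left(-3\right) = \frac{41}{6} \approx 6.8333$)
$r{\left(h \right)} = \sqrt{\frac{41}{6} + h}$ ($r{\left(h \right)} = \sqrt{h + \frac{41}{6}} = \sqrt{\frac{41}{6} + h}$)
$\left(440 + r{\left(16 \right)}\right) \left(-149 + t{\left(-16 \right)}\right) = \left(440 + \frac{\sqrt{246 + 36 \cdot 16}}{6}\right) \left(-149 - 16\right) = \left(440 + \frac{\sqrt{246 + 576}}{6}\right) \left(-165\right) = \left(440 + \frac{\sqrt{822}}{6}\right) \left(-165\right) = -72600 - \frac{55 \sqrt{822}}{2}$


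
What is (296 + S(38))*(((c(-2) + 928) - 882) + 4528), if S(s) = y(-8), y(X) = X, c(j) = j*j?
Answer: 1318464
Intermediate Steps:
c(j) = j²
S(s) = -8
(296 + S(38))*(((c(-2) + 928) - 882) + 4528) = (296 - 8)*((((-2)² + 928) - 882) + 4528) = 288*(((4 + 928) - 882) + 4528) = 288*((932 - 882) + 4528) = 288*(50 + 4528) = 288*4578 = 1318464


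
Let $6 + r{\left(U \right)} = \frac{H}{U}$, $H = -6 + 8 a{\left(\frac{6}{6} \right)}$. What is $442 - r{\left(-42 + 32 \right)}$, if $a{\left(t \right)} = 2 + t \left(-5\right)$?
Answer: $445$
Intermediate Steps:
$a{\left(t \right)} = 2 - 5 t$
$H = -30$ ($H = -6 + 8 \left(2 - 5 \cdot \frac{6}{6}\right) = -6 + 8 \left(2 - 5 \cdot 6 \cdot \frac{1}{6}\right) = -6 + 8 \left(2 - 5\right) = -6 + 8 \left(-3\right) = -6 - 24 = -30$)
$r{\left(U \right)} = -6 - \frac{30}{U}$
$442 - r{\left(-42 + 32 \right)} = 442 - \left(-6 - \frac{30}{-42 + 32}\right) = 442 - \left(-6 - \frac{30}{-10}\right) = 442 - \left(-6 - -3\right) = 442 - \left(-6 + 3\right) = 442 - -3 = 442 + 3 = 445$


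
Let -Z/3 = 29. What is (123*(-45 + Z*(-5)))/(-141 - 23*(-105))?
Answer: 7995/379 ≈ 21.095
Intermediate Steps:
Z = -87 (Z = -3*29 = -87)
(123*(-45 + Z*(-5)))/(-141 - 23*(-105)) = (123*(-45 - 87*(-5)))/(-141 - 23*(-105)) = (123*(-45 + 435))/(-141 + 2415) = (123*390)/2274 = 47970*(1/2274) = 7995/379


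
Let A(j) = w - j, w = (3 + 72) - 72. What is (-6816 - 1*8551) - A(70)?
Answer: -15300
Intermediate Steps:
w = 3 (w = 75 - 72 = 3)
A(j) = 3 - j
(-6816 - 1*8551) - A(70) = (-6816 - 1*8551) - (3 - 1*70) = (-6816 - 8551) - (3 - 70) = -15367 - 1*(-67) = -15367 + 67 = -15300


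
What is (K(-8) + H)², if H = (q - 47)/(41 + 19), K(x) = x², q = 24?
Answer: 14569489/3600 ≈ 4047.1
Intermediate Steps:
H = -23/60 (H = (24 - 47)/(41 + 19) = -23/60 ≈ -0.38333)
(K(-8) + H)² = ((-8)² - 23/60)² = (64 - 23/60)² = (3817/60)² = 14569489/3600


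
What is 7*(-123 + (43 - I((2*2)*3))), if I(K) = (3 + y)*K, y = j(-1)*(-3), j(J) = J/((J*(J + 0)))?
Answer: -1064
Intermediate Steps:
j(J) = 1/J (j(J) = J/((J*J)) = J/(J²) = J/J² = 1/J)
y = 3 (y = -3/(-1) = -1*(-3) = 3)
I(K) = 6*K (I(K) = (3 + 3)*K = 6*K)
7*(-123 + (43 - I((2*2)*3))) = 7*(-123 + (43 - 6*(2*2)*3)) = 7*(-123 + (43 - 6*4*3)) = 7*(-123 + (43 - 6*12)) = 7*(-123 + (43 - 1*72)) = 7*(-123 + (43 - 72)) = 7*(-123 - 29) = 7*(-152) = -1064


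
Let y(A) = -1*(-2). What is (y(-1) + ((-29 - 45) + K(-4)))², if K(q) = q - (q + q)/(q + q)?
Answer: 5929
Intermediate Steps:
y(A) = 2
K(q) = -1 + q (K(q) = q - 2*q/(2*q) = q - 2*q*1/(2*q) = q - 1*1 = q - 1 = -1 + q)
(y(-1) + ((-29 - 45) + K(-4)))² = (2 + ((-29 - 45) + (-1 - 4)))² = (2 + (-74 - 5))² = (2 - 79)² = (-77)² = 5929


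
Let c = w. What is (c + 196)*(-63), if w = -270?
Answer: 4662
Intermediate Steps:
c = -270
(c + 196)*(-63) = (-270 + 196)*(-63) = -74*(-63) = 4662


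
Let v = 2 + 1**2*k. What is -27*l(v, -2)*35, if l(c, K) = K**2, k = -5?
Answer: -3780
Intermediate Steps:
v = -3 (v = 2 + 1**2*(-5) = 2 + 1*(-5) = 2 - 5 = -3)
-27*l(v, -2)*35 = -27*(-2)**2*35 = -27*4*35 = -108*35 = -3780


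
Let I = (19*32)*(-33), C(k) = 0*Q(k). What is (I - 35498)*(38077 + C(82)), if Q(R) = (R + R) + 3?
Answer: -2115634274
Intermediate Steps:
Q(R) = 3 + 2*R (Q(R) = 2*R + 3 = 3 + 2*R)
C(k) = 0 (C(k) = 0*(3 + 2*k) = 0)
I = -20064 (I = 608*(-33) = -20064)
(I - 35498)*(38077 + C(82)) = (-20064 - 35498)*(38077 + 0) = -55562*38077 = -2115634274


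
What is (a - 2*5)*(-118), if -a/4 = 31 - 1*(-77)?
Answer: 52156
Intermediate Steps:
a = -432 (a = -4*(31 - 1*(-77)) = -4*(31 + 77) = -4*108 = -432)
(a - 2*5)*(-118) = (-432 - 2*5)*(-118) = (-432 - 10)*(-118) = -442*(-118) = 52156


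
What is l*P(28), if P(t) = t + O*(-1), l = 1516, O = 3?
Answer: 37900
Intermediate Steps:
P(t) = -3 + t (P(t) = t + 3*(-1) = t - 3 = -3 + t)
l*P(28) = 1516*(-3 + 28) = 1516*25 = 37900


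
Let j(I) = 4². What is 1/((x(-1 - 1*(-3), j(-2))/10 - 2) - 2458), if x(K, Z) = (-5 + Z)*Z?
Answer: -5/12212 ≈ -0.00040943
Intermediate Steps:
j(I) = 16
x(K, Z) = Z*(-5 + Z)
1/((x(-1 - 1*(-3), j(-2))/10 - 2) - 2458) = 1/(((16*(-5 + 16))/10 - 2) - 2458) = 1/(((16*11)/10 - 2) - 2458) = 1/(((⅒)*176 - 2) - 2458) = 1/((88/5 - 2) - 2458) = 1/(78/5 - 2458) = 1/(-12212/5) = -5/12212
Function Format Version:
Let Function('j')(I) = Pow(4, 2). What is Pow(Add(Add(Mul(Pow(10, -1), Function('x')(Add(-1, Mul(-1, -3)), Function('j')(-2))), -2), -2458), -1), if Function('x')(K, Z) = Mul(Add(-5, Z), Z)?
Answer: Rational(-5, 12212) ≈ -0.00040943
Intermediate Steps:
Function('j')(I) = 16
Function('x')(K, Z) = Mul(Z, Add(-5, Z))
Pow(Add(Add(Mul(Pow(10, -1), Function('x')(Add(-1, Mul(-1, -3)), Function('j')(-2))), -2), -2458), -1) = Pow(Add(Add(Mul(Pow(10, -1), Mul(16, Add(-5, 16))), -2), -2458), -1) = Pow(Add(Add(Mul(Rational(1, 10), Mul(16, 11)), -2), -2458), -1) = Pow(Add(Add(Mul(Rational(1, 10), 176), -2), -2458), -1) = Pow(Add(Add(Rational(88, 5), -2), -2458), -1) = Pow(Add(Rational(78, 5), -2458), -1) = Pow(Rational(-12212, 5), -1) = Rational(-5, 12212)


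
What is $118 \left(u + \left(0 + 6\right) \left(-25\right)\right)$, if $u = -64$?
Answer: $-25252$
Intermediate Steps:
$118 \left(u + \left(0 + 6\right) \left(-25\right)\right) = 118 \left(-64 + \left(0 + 6\right) \left(-25\right)\right) = 118 \left(-64 + 6 \left(-25\right)\right) = 118 \left(-64 - 150\right) = 118 \left(-214\right) = -25252$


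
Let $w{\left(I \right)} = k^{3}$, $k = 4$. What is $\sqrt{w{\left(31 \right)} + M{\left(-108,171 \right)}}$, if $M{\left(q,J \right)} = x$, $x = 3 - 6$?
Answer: $\sqrt{61} \approx 7.8102$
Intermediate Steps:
$x = -3$ ($x = 3 - 6 = -3$)
$w{\left(I \right)} = 64$ ($w{\left(I \right)} = 4^{3} = 64$)
$M{\left(q,J \right)} = -3$
$\sqrt{w{\left(31 \right)} + M{\left(-108,171 \right)}} = \sqrt{64 - 3} = \sqrt{61}$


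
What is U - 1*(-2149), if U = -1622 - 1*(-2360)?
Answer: 2887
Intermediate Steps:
U = 738 (U = -1622 + 2360 = 738)
U - 1*(-2149) = 738 - 1*(-2149) = 738 + 2149 = 2887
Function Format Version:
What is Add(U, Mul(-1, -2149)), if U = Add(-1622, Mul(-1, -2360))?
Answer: 2887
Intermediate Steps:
U = 738 (U = Add(-1622, 2360) = 738)
Add(U, Mul(-1, -2149)) = Add(738, Mul(-1, -2149)) = Add(738, 2149) = 2887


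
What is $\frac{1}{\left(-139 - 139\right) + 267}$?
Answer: $- \frac{1}{11} \approx -0.090909$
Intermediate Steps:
$\frac{1}{\left(-139 - 139\right) + 267} = \frac{1}{-278 + 267} = \frac{1}{-11} = - \frac{1}{11}$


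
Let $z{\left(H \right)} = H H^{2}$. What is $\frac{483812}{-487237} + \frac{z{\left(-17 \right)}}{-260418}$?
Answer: $- \frac{123599558035}{126885285066} \approx -0.9741$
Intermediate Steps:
$z{\left(H \right)} = H^{3}$
$\frac{483812}{-487237} + \frac{z{\left(-17 \right)}}{-260418} = \frac{483812}{-487237} + \frac{\left(-17\right)^{3}}{-260418} = 483812 \left(- \frac{1}{487237}\right) - - \frac{4913}{260418} = - \frac{483812}{487237} + \frac{4913}{260418} = - \frac{123599558035}{126885285066}$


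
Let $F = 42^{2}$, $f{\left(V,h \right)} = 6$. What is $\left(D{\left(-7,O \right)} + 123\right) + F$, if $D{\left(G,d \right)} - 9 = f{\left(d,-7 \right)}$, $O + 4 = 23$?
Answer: $1902$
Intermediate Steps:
$O = 19$ ($O = -4 + 23 = 19$)
$D{\left(G,d \right)} = 15$ ($D{\left(G,d \right)} = 9 + 6 = 15$)
$F = 1764$
$\left(D{\left(-7,O \right)} + 123\right) + F = \left(15 + 123\right) + 1764 = 138 + 1764 = 1902$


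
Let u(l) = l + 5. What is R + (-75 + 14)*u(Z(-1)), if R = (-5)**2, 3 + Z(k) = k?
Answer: -36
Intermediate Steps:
Z(k) = -3 + k
u(l) = 5 + l
R = 25
R + (-75 + 14)*u(Z(-1)) = 25 + (-75 + 14)*(5 + (-3 - 1)) = 25 - 61*(5 - 4) = 25 - 61*1 = 25 - 61 = -36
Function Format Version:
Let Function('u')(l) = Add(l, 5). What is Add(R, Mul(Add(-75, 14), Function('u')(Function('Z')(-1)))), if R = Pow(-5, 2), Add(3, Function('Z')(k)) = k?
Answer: -36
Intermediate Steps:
Function('Z')(k) = Add(-3, k)
Function('u')(l) = Add(5, l)
R = 25
Add(R, Mul(Add(-75, 14), Function('u')(Function('Z')(-1)))) = Add(25, Mul(Add(-75, 14), Add(5, Add(-3, -1)))) = Add(25, Mul(-61, Add(5, -4))) = Add(25, Mul(-61, 1)) = Add(25, -61) = -36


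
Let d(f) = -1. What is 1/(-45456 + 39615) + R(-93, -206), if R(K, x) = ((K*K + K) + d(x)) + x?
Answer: 48766508/5841 ≈ 8349.0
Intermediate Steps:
R(K, x) = -1 + K + x + K**2 (R(K, x) = ((K*K + K) - 1) + x = ((K**2 + K) - 1) + x = ((K + K**2) - 1) + x = (-1 + K + K**2) + x = -1 + K + x + K**2)
1/(-45456 + 39615) + R(-93, -206) = 1/(-45456 + 39615) + (-1 - 93 - 206 + (-93)**2) = 1/(-5841) + (-1 - 93 - 206 + 8649) = -1/5841 + 8349 = 48766508/5841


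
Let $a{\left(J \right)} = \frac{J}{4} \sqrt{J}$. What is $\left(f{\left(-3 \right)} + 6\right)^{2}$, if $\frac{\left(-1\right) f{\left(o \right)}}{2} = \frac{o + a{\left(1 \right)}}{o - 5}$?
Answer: $\frac{7225}{256} \approx 28.223$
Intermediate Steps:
$a{\left(J \right)} = \frac{J^{\frac{3}{2}}}{4}$ ($a{\left(J \right)} = J \frac{1}{4} \sqrt{J} = \frac{J}{4} \sqrt{J} = \frac{J^{\frac{3}{2}}}{4}$)
$f{\left(o \right)} = - \frac{2 \left(\frac{1}{4} + o\right)}{-5 + o}$ ($f{\left(o \right)} = - 2 \frac{o + \frac{1^{\frac{3}{2}}}{4}}{o - 5} = - 2 \frac{o + \frac{1}{4} \cdot 1}{-5 + o} = - 2 \frac{o + \frac{1}{4}}{-5 + o} = - 2 \frac{\frac{1}{4} + o}{-5 + o} = - \frac{2 \left(\frac{1}{4} + o\right)}{-5 + o}$)
$\left(f{\left(-3 \right)} + 6\right)^{2} = \left(\frac{-1 - -12}{2 \left(-5 - 3\right)} + 6\right)^{2} = \left(\frac{-1 + 12}{2 \left(-8\right)} + 6\right)^{2} = \left(\frac{1}{2} \left(- \frac{1}{8}\right) 11 + 6\right)^{2} = \left(- \frac{11}{16} + 6\right)^{2} = \left(\frac{85}{16}\right)^{2} = \frac{7225}{256}$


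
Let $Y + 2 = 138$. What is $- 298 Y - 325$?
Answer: $-40853$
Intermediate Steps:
$Y = 136$ ($Y = -2 + 138 = 136$)
$- 298 Y - 325 = \left(-298\right) 136 - 325 = -40528 - 325 = -40853$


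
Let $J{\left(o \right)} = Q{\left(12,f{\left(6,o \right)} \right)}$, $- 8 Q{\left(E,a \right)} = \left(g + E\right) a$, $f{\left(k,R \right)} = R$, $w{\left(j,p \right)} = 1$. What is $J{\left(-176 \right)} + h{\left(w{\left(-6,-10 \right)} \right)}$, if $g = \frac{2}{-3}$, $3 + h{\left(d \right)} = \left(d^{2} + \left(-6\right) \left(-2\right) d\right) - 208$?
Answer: $\frac{154}{3} \approx 51.333$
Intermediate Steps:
$h{\left(d \right)} = -211 + d^{2} + 12 d$ ($h{\left(d \right)} = -3 - \left(208 - d^{2} - \left(-6\right) \left(-2\right) d\right) = -3 - \left(208 - d^{2} - 12 d\right) = -3 + \left(-208 + d^{2} + 12 d\right) = -211 + d^{2} + 12 d$)
$g = - \frac{2}{3}$ ($g = 2 \left(- \frac{1}{3}\right) = - \frac{2}{3} \approx -0.66667$)
$Q{\left(E,a \right)} = - \frac{a \left(- \frac{2}{3} + E\right)}{8}$ ($Q{\left(E,a \right)} = - \frac{\left(- \frac{2}{3} + E\right) a}{8} = - \frac{a \left(- \frac{2}{3} + E\right)}{8}$)
$J{\left(o \right)} = - \frac{17 o}{12}$ ($J{\left(o \right)} = \frac{o \left(2 - 36\right)}{24} = \frac{1}{24} o \left(-34\right) = - \frac{17 o}{12}$)
$J{\left(-176 \right)} + h{\left(w{\left(-6,-10 \right)} \right)} = \left(- \frac{17}{12}\right) \left(-176\right) + \left(-211 + 1^{2} + 12 \cdot 1\right) = \frac{748}{3} + \left(-211 + 1 + 12\right) = \frac{748}{3} - 198 = \frac{154}{3}$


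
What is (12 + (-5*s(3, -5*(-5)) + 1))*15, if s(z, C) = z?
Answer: -30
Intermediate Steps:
(12 + (-5*s(3, -5*(-5)) + 1))*15 = (12 + (-5*3 + 1))*15 = (12 + (-15 + 1))*15 = (12 - 14)*15 = -2*15 = -30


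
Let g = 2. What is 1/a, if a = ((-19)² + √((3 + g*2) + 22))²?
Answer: (361 + √29)⁻² ≈ 7.4495e-6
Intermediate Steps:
a = (361 + √29)² (a = ((-19)² + √((3 + 2*2) + 22))² = (361 + √((3 + 4) + 22))² = (361 + √(7 + 22))² = (361 + √29)² ≈ 1.3424e+5)
1/a = 1/((361 + √29)²) = (361 + √29)⁻²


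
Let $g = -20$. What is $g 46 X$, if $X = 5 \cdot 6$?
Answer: $-27600$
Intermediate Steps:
$X = 30$
$g 46 X = \left(-20\right) 46 \cdot 30 = \left(-920\right) 30 = -27600$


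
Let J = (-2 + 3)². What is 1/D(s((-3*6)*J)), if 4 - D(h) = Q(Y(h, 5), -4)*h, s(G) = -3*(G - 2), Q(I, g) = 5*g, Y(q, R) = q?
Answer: 1/1204 ≈ 0.00083056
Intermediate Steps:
J = 1 (J = 1² = 1)
s(G) = 6 - 3*G (s(G) = -3*(-2 + G) = 6 - 3*G)
D(h) = 4 + 20*h (D(h) = 4 - 5*(-4)*h = 4 - (-20)*h = 4 + 20*h)
1/D(s((-3*6)*J)) = 1/(4 + 20*(6 - 3*(-3*6))) = 1/(4 + 20*(6 - (-54))) = 1/(4 + 20*(6 - 3*(-18))) = 1/(4 + 20*(6 + 54)) = 1/(4 + 20*60) = 1/(4 + 1200) = 1/1204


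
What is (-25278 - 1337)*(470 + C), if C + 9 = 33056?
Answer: -892054955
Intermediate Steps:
C = 33047 (C = -9 + 33056 = 33047)
(-25278 - 1337)*(470 + C) = (-25278 - 1337)*(470 + 33047) = -26615*33517 = -892054955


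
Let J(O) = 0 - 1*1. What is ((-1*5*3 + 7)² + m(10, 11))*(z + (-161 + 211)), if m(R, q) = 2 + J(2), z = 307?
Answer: 23205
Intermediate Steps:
J(O) = -1 (J(O) = 0 - 1 = -1)
m(R, q) = 1 (m(R, q) = 2 - 1 = 1)
((-1*5*3 + 7)² + m(10, 11))*(z + (-161 + 211)) = ((-1*5*3 + 7)² + 1)*(307 + (-161 + 211)) = ((-5*3 + 7)² + 1)*(307 + 50) = ((-15 + 7)² + 1)*357 = ((-8)² + 1)*357 = (64 + 1)*357 = 65*357 = 23205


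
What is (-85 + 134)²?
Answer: 2401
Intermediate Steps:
(-85 + 134)² = 49² = 2401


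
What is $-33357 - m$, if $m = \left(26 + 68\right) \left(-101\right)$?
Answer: $-23863$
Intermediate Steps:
$m = -9494$ ($m = 94 \left(-101\right) = -9494$)
$-33357 - m = -33357 - -9494 = -33357 + 9494 = -23863$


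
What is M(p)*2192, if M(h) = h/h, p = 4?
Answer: 2192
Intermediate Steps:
M(h) = 1
M(p)*2192 = 1*2192 = 2192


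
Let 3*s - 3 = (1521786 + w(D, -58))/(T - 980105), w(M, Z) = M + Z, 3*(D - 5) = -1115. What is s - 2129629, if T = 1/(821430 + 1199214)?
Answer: -4217608502435359076/1980443287619 ≈ -2.1296e+6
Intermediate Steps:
D = -1100/3 (D = 5 + (⅓)*(-1115) = 5 - 1115/3 = -1100/3 ≈ -366.67)
T = 1/2020644 ≈ 4.9489e-7
s = 955733404275/1980443287619 (s = 1 + ((1521786 + (-1100/3 - 58))/(1/2020644 - 980105))/3 = 1 + ((1521786 - 1274/3)/(-1980443287619/2020644))/3 = 1 + ((4564084/3)*(-2020644/1980443287619))/3 = 1 + (⅓)*(-3074129650032/1980443287619) = 1 - 1024709883344/1980443287619 = 955733404275/1980443287619 ≈ 0.48259)
s - 2129629 = 955733404275/1980443287619 - 2129629 = -4217608502435359076/1980443287619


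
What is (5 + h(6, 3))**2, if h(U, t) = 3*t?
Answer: 196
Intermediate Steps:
(5 + h(6, 3))**2 = (5 + 3*3)**2 = (5 + 9)**2 = 14**2 = 196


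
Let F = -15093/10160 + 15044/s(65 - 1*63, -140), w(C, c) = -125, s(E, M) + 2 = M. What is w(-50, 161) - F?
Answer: -12674877/721360 ≈ -17.571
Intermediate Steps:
s(E, M) = -2 + M
F = -77495123/721360 (F = -15093/10160 + 15044/(-2 - 140) = -15093*1/10160 + 15044/(-142) = -15093/10160 + 15044*(-1/142) = -15093/10160 - 7522/71 = -77495123/721360 ≈ -107.43)
w(-50, 161) - F = -125 - 1*(-77495123/721360) = -125 + 77495123/721360 = -12674877/721360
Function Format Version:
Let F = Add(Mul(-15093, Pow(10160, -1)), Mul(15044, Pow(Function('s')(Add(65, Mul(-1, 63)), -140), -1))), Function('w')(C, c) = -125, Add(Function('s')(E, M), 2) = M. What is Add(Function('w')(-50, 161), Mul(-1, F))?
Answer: Rational(-12674877, 721360) ≈ -17.571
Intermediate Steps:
Function('s')(E, M) = Add(-2, M)
F = Rational(-77495123, 721360) (F = Add(Mul(-15093, Pow(10160, -1)), Mul(15044, Pow(Add(-2, -140), -1))) = Add(Mul(-15093, Rational(1, 10160)), Mul(15044, Pow(-142, -1))) = Add(Rational(-15093, 10160), Mul(15044, Rational(-1, 142))) = Add(Rational(-15093, 10160), Rational(-7522, 71)) = Rational(-77495123, 721360) ≈ -107.43)
Add(Function('w')(-50, 161), Mul(-1, F)) = Add(-125, Mul(-1, Rational(-77495123, 721360))) = Add(-125, Rational(77495123, 721360)) = Rational(-12674877, 721360)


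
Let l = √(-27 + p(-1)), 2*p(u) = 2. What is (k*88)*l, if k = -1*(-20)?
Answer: 1760*I*√26 ≈ 8974.3*I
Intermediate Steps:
p(u) = 1 (p(u) = (½)*2 = 1)
k = 20
l = I*√26 (l = √(-27 + 1) = √(-26) = I*√26 ≈ 5.099*I)
(k*88)*l = (20*88)*(I*√26) = 1760*(I*√26) = 1760*I*√26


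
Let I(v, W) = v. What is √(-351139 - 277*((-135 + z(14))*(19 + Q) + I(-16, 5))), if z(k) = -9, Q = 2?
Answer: 9*√6061 ≈ 700.67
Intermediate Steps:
√(-351139 - 277*((-135 + z(14))*(19 + Q) + I(-16, 5))) = √(-351139 - 277*((-135 - 9)*(19 + 2) - 16)) = √(-351139 - 277*(-144*21 - 16)) = √(-351139 - 277*(-3024 - 16)) = √(-351139 - 277*(-3040)) = √(-351139 + 842080) = √490941 = 9*√6061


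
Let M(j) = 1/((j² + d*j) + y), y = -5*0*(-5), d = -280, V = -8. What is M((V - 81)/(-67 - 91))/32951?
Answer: -24964/129478944489 ≈ -1.9280e-7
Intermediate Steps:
y = 0 (y = 0*(-5) = 0)
M(j) = 1/(j² - 280*j) (M(j) = 1/((j² - 280*j) + 0) = 1/(j² - 280*j))
M((V - 81)/(-67 - 91))/32951 = (1/((((-8 - 81)/(-67 - 91)))*(-280 + (-8 - 81)/(-67 - 91))))/32951 = (1/(((-89/(-158)))*(-280 - 89/(-158))))*(1/32951) = (1/(((-89*(-1/158)))*(-280 - 89*(-1/158))))*(1/32951) = (1/((89/158)*(-280 + 89/158)))*(1/32951) = (158/(89*(-44151/158)))*(1/32951) = ((158/89)*(-158/44151))*(1/32951) = -24964/3929439*1/32951 = -24964/129478944489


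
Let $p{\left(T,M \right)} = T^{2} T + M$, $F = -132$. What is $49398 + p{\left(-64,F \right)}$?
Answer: $-212878$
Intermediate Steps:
$p{\left(T,M \right)} = M + T^{3}$ ($p{\left(T,M \right)} = T^{3} + M = M + T^{3}$)
$49398 + p{\left(-64,F \right)} = 49398 + \left(-132 + \left(-64\right)^{3}\right) = 49398 - 262276 = -212878$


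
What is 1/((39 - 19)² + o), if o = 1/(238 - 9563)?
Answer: 9325/3729999 ≈ 0.0025000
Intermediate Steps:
o = -1/9325 (o = 1/(-9325) = -1/9325 ≈ -0.00010724)
1/((39 - 19)² + o) = 1/((39 - 19)² - 1/9325) = 1/(20² - 1/9325) = 1/(400 - 1/9325) = 1/(3729999/9325) = 9325/3729999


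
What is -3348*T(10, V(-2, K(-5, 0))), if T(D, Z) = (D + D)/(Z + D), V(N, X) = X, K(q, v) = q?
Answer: -13392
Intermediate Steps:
T(D, Z) = 2*D/(D + Z) (T(D, Z) = (2*D)/(D + Z) = 2*D/(D + Z))
-3348*T(10, V(-2, K(-5, 0))) = -6696*10/(10 - 5) = -6696*10/5 = -3348*4 = -13392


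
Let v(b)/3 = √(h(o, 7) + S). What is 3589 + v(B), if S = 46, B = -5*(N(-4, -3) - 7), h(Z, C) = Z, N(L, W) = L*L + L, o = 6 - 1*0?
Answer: 3589 + 6*√13 ≈ 3610.6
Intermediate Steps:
o = 6 (o = 6 + 0 = 6)
N(L, W) = L + L² (N(L, W) = L² + L = L + L²)
B = -25 (B = -5*(-4*(1 - 4) - 7) = -5*(-4*(-3) - 7) = -5*(12 - 7) = -5*5 = -25)
v(b) = 6*√13 (v(b) = 3*√(6 + 46) = 3*√52 = 3*(2*√13) = 6*√13)
3589 + v(B) = 3589 + 6*√13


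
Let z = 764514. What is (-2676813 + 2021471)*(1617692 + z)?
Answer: -1561159644452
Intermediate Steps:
(-2676813 + 2021471)*(1617692 + z) = (-2676813 + 2021471)*(1617692 + 764514) = -655342*2382206 = -1561159644452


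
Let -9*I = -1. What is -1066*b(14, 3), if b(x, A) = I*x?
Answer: -14924/9 ≈ -1658.2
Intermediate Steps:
I = ⅑ (I = -⅑*(-1) = ⅑ ≈ 0.11111)
b(x, A) = x/9
-1066*b(14, 3) = -1066*14/9 = -14924/9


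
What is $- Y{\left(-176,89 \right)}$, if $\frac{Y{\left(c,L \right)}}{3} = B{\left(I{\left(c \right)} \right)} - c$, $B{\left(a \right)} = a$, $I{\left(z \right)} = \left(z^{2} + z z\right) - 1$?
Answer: $-186381$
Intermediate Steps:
$I{\left(z \right)} = -1 + 2 z^{2}$ ($I{\left(z \right)} = \left(z^{2} + z^{2}\right) - 1 = 2 z^{2} - 1 = -1 + 2 z^{2}$)
$Y{\left(c,L \right)} = -3 - 3 c + 6 c^{2}$ ($Y{\left(c,L \right)} = 3 \left(\left(-1 + 2 c^{2}\right) - c\right) = 3 \left(-1 - c + 2 c^{2}\right) = -3 - 3 c + 6 c^{2}$)
$- Y{\left(-176,89 \right)} = - (-3 - -528 + 6 \left(-176\right)^{2}) = - (-3 + 528 + 6 \cdot 30976) = - (-3 + 528 + 185856) = \left(-1\right) 186381 = -186381$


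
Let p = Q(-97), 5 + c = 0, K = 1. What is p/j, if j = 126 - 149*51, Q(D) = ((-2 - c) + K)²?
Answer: -16/7473 ≈ -0.0021410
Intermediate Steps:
c = -5 (c = -5 + 0 = -5)
Q(D) = 16 (Q(D) = ((-2 - 1*(-5)) + 1)² = ((-2 + 5) + 1)² = (3 + 1)² = 4² = 16)
j = -7473 (j = 126 - 7599 = -7473)
p = 16
p/j = 16/(-7473) = 16*(-1/7473) = -16/7473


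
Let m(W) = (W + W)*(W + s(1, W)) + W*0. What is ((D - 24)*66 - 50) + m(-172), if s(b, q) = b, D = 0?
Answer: 57190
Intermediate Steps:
m(W) = 2*W*(1 + W) (m(W) = (W + W)*(W + 1) + W*0 = (2*W)*(1 + W) + 0 = 2*W*(1 + W) + 0 = 2*W*(1 + W))
((D - 24)*66 - 50) + m(-172) = ((0 - 24)*66 - 50) + 2*(-172)*(1 - 172) = (-24*66 - 50) + 2*(-172)*(-171) = (-1584 - 50) + 58824 = -1634 + 58824 = 57190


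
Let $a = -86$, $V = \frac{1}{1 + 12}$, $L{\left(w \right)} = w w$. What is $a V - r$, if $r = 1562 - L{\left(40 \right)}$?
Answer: $\frac{408}{13} \approx 31.385$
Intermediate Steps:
$L{\left(w \right)} = w^{2}$
$V = \frac{1}{13} \approx 0.076923$
$r = -38$ ($r = 1562 - 40^{2} = 1562 - 1600 = -38$)
$a V - r = \left(-86\right) \frac{1}{13} - -38 = - \frac{86}{13} + 38 = \frac{408}{13}$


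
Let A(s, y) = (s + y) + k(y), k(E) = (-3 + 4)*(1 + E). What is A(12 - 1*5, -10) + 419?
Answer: 407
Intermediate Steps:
k(E) = 1 + E (k(E) = 1*(1 + E) = 1 + E)
A(s, y) = 1 + s + 2*y (A(s, y) = (s + y) + (1 + y) = 1 + s + 2*y)
A(12 - 1*5, -10) + 419 = (1 + (12 - 1*5) + 2*(-10)) + 419 = (1 + (12 - 5) - 20) + 419 = (1 + 7 - 20) + 419 = -12 + 419 = 407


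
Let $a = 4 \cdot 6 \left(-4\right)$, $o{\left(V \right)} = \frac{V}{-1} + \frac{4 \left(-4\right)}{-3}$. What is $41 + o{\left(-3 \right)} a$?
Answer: $-759$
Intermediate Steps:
$o{\left(V \right)} = \frac{16}{3} - V$ ($o{\left(V \right)} = V \left(-1\right) - - \frac{16}{3} = - V + \frac{16}{3} = \frac{16}{3} - V$)
$a = -96$ ($a = 24 \left(-4\right) = -96$)
$41 + o{\left(-3 \right)} a = 41 + \left(\frac{16}{3} - -3\right) \left(-96\right) = 41 + \left(\frac{16}{3} + 3\right) \left(-96\right) = 41 + \frac{25}{3} \left(-96\right) = 41 - 800 = -759$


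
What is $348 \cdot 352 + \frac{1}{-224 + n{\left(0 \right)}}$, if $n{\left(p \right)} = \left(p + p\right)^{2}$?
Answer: $\frac{27439103}{224} \approx 1.225 \cdot 10^{5}$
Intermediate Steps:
$n{\left(p \right)} = 4 p^{2}$ ($n{\left(p \right)} = \left(2 p\right)^{2} = 4 p^{2}$)
$348 \cdot 352 + \frac{1}{-224 + n{\left(0 \right)}} = 348 \cdot 352 + \frac{1}{-224 + 4 \cdot 0^{2}} = 122496 + \frac{1}{-224 + 4 \cdot 0} = 122496 + \frac{1}{-224 + 0} = 122496 + \frac{1}{-224} = 122496 - \frac{1}{224} = \frac{27439103}{224}$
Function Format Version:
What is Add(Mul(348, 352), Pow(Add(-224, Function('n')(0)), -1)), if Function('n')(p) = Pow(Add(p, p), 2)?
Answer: Rational(27439103, 224) ≈ 1.2250e+5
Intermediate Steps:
Function('n')(p) = Mul(4, Pow(p, 2)) (Function('n')(p) = Pow(Mul(2, p), 2) = Mul(4, Pow(p, 2)))
Add(Mul(348, 352), Pow(Add(-224, Function('n')(0)), -1)) = Add(Mul(348, 352), Pow(Add(-224, Mul(4, Pow(0, 2))), -1)) = Add(122496, Pow(Add(-224, Mul(4, 0)), -1)) = Add(122496, Pow(Add(-224, 0), -1)) = Add(122496, Pow(-224, -1)) = Add(122496, Rational(-1, 224)) = Rational(27439103, 224)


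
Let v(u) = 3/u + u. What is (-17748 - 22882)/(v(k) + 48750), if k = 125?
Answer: -2539375/3054689 ≈ -0.83130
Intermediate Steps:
v(u) = u + 3/u
(-17748 - 22882)/(v(k) + 48750) = (-17748 - 22882)/((125 + 3/125) + 48750) = -40630/((125 + 3*(1/125)) + 48750) = -40630/((125 + 3/125) + 48750) = -40630/(15628/125 + 48750) = -40630/6109378/125 = -40630*125/6109378 = -2539375/3054689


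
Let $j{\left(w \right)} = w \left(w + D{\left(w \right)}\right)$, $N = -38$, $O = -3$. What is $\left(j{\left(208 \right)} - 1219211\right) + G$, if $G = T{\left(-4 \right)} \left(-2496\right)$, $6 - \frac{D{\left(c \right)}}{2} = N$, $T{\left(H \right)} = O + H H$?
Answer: $-1190091$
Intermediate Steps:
$T{\left(H \right)} = -3 + H^{2}$ ($T{\left(H \right)} = -3 + H H = -3 + H^{2}$)
$D{\left(c \right)} = 88$ ($D{\left(c \right)} = 12 - -76 = 12 + 76 = 88$)
$j{\left(w \right)} = w \left(88 + w\right)$ ($j{\left(w \right)} = w \left(w + 88\right) = w \left(88 + w\right)$)
$G = -32448$ ($G = \left(-3 + \left(-4\right)^{2}\right) \left(-2496\right) = \left(-3 + 16\right) \left(-2496\right) = 13 \left(-2496\right) = -32448$)
$\left(j{\left(208 \right)} - 1219211\right) + G = \left(208 \left(88 + 208\right) - 1219211\right) - 32448 = \left(208 \cdot 296 - 1219211\right) - 32448 = \left(61568 - 1219211\right) - 32448 = -1157643 - 32448 = -1190091$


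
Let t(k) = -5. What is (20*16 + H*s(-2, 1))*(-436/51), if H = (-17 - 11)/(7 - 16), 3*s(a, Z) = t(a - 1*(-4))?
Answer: -218000/81 ≈ -2691.4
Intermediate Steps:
s(a, Z) = -5/3 (s(a, Z) = (1/3)*(-5) = -5/3)
H = 28/9 (H = -28/(-9) = -28*(-1/9) = 28/9 ≈ 3.1111)
(20*16 + H*s(-2, 1))*(-436/51) = (20*16 + (28/9)*(-5/3))*(-436/51) = (320 - 140/27)*(-436*1/51) = (8500/27)*(-436/51) = -218000/81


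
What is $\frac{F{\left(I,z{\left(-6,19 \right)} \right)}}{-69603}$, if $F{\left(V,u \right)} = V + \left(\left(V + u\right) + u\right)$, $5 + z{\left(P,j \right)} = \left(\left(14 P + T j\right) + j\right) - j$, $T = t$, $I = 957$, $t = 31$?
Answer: $- \frac{2914}{69603} \approx -0.041866$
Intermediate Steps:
$T = 31$
$z{\left(P,j \right)} = -5 + 14 P + 31 j$ ($z{\left(P,j \right)} = -5 + \left(\left(\left(14 P + 31 j\right) + j\right) - j\right) = -5 + \left(\left(14 P + 32 j\right) - j\right) = -5 + \left(14 P + 31 j\right) = -5 + 14 P + 31 j$)
$F{\left(V,u \right)} = 2 V + 2 u$ ($F{\left(V,u \right)} = V + \left(V + 2 u\right) = 2 V + 2 u$)
$\frac{F{\left(I,z{\left(-6,19 \right)} \right)}}{-69603} = \frac{2 \cdot 957 + 2 \left(-5 + 14 \left(-6\right) + 31 \cdot 19\right)}{-69603} = \left(1914 + 2 \left(-5 - 84 + 589\right)\right) \left(- \frac{1}{69603}\right) = \left(1914 + 2 \cdot 500\right) \left(- \frac{1}{69603}\right) = \left(1914 + 1000\right) \left(- \frac{1}{69603}\right) = 2914 \left(- \frac{1}{69603}\right) = - \frac{2914}{69603}$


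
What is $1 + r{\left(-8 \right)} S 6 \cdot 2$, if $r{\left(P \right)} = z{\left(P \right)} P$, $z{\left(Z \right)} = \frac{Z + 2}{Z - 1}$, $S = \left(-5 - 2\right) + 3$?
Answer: $257$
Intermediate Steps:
$S = -4$ ($S = -7 + 3 = -4$)
$z{\left(Z \right)} = \frac{2 + Z}{-1 + Z}$
$r{\left(P \right)} = \frac{P \left(2 + P\right)}{-1 + P}$ ($r{\left(P \right)} = \frac{2 + P}{-1 + P} P = \frac{P \left(2 + P\right)}{-1 + P}$)
$1 + r{\left(-8 \right)} S 6 \cdot 2 = 1 + - \frac{8 \left(2 - 8\right)}{-1 - 8} \left(-4\right) 6 \cdot 2 = 1 + \left(-8\right) \frac{1}{-9} \left(-6\right) \left(\left(-24\right) 2\right) = 1 + \left(-8\right) \left(- \frac{1}{9}\right) \left(-6\right) \left(-48\right) = 1 - -256 = 1 + 256 = 257$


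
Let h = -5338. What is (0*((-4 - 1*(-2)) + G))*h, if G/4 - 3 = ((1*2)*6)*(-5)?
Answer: 0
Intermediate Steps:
G = -228 (G = 12 + 4*(((1*2)*6)*(-5)) = 12 + 4*((2*6)*(-5)) = 12 + 4*(12*(-5)) = 12 + 4*(-60) = 12 - 240 = -228)
(0*((-4 - 1*(-2)) + G))*h = (0*((-4 - 1*(-2)) - 228))*(-5338) = (0*((-4 + 2) - 228))*(-5338) = (0*(-2 - 228))*(-5338) = (0*(-230))*(-5338) = 0*(-5338) = 0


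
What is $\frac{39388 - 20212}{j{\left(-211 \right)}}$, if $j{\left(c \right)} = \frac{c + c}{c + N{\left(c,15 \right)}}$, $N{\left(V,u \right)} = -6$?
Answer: $\frac{2080596}{211} \approx 9860.6$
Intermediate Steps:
$j{\left(c \right)} = \frac{2 c}{-6 + c}$ ($j{\left(c \right)} = \frac{c + c}{c - 6} = \frac{2 c}{-6 + c}$)
$\frac{39388 - 20212}{j{\left(-211 \right)}} = \frac{39388 - 20212}{2 \left(-211\right) \frac{1}{-6 - 211}} = \frac{39388 - 20212}{2 \left(-211\right) \frac{1}{-217}} = \frac{19176}{2 \left(-211\right) \left(- \frac{1}{217}\right)} = \frac{19176}{\frac{422}{217}} = 19176 \cdot \frac{217}{422} = \frac{2080596}{211}$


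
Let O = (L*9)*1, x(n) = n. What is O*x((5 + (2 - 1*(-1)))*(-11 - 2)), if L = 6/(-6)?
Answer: 936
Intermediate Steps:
L = -1 (L = 6*(-⅙) = -1)
O = -9 (O = -1*9*1 = -9*1 = -9)
O*x((5 + (2 - 1*(-1)))*(-11 - 2)) = -9*(5 + (2 - 1*(-1)))*(-11 - 2) = -9*(5 + (2 + 1))*(-13) = -9*(5 + 3)*(-13) = -72*(-13) = -9*(-104) = 936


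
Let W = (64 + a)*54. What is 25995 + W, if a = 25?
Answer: 30801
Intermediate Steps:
W = 4806 (W = (64 + 25)*54 = 89*54 = 4806)
25995 + W = 25995 + 4806 = 30801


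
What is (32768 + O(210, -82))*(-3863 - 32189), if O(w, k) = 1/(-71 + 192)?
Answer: -142943620308/121 ≈ -1.1814e+9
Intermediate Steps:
O(w, k) = 1/121
(32768 + O(210, -82))*(-3863 - 32189) = (32768 + 1/121)*(-3863 - 32189) = (3964929/121)*(-36052) = -142943620308/121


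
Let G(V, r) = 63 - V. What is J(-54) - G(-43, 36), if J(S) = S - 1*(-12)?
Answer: -148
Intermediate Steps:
J(S) = 12 + S (J(S) = S + 12 = 12 + S)
J(-54) - G(-43, 36) = (12 - 54) - (63 - 1*(-43)) = -42 - (63 + 43) = -42 - 1*106 = -42 - 106 = -148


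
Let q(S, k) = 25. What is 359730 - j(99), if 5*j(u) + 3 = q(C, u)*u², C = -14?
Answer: 1553628/5 ≈ 3.1073e+5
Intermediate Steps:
j(u) = -⅗ + 5*u² (j(u) = -⅗ + (25*u²)/5 = -⅗ + 5*u²)
359730 - j(99) = 359730 - (-⅗ + 5*99²) = 359730 - (-⅗ + 5*9801) = 359730 - (-⅗ + 49005) = 359730 - 1*245022/5 = 359730 - 245022/5 = 1553628/5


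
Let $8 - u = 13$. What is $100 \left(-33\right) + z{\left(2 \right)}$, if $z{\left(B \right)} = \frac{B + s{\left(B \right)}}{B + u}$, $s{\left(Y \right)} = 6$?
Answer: $- \frac{9908}{3} \approx -3302.7$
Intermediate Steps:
$u = -5$ ($u = 8 - 13 = -5$)
$z{\left(B \right)} = \frac{6 + B}{-5 + B}$ ($z{\left(B \right)} = \frac{B + 6}{B - 5} = \frac{6 + B}{-5 + B}$)
$100 \left(-33\right) + z{\left(2 \right)} = 100 \left(-33\right) + \frac{6 + 2}{-5 + 2} = -3300 + \frac{1}{-3} \cdot 8 = -3300 - \frac{8}{3} = - \frac{9908}{3}$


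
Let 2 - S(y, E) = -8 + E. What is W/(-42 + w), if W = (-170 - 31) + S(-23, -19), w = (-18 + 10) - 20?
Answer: 86/35 ≈ 2.4571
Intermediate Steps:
S(y, E) = 10 - E (S(y, E) = 2 - (-8 + E) = 2 + (8 - E) = 10 - E)
w = -28 (w = -8 - 20 = -28)
W = -172 (W = (-170 - 31) + (10 - 1*(-19)) = -201 + (10 + 19) = -201 + 29 = -172)
W/(-42 + w) = -172/(-42 - 28) = -172/(-70) = -1/70*(-172) = 86/35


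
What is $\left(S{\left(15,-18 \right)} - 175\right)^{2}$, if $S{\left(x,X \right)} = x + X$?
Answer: $31684$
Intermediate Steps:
$S{\left(x,X \right)} = X + x$
$\left(S{\left(15,-18 \right)} - 175\right)^{2} = \left(\left(-18 + 15\right) - 175\right)^{2} = \left(-3 - 175\right)^{2} = \left(-178\right)^{2} = 31684$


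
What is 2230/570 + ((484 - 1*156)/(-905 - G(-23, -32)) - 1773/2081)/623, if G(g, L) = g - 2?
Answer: 31786257383/8128823010 ≈ 3.9103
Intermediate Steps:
G(g, L) = -2 + g
2230/570 + ((484 - 1*156)/(-905 - G(-23, -32)) - 1773/2081)/623 = 2230/570 + ((484 - 1*156)/(-905 - (-2 - 23)) - 1773/2081)/623 = 2230*(1/570) + ((484 - 156)/(-905 - 1*(-25)) - 1773*1/2081)*(1/623) = 223/57 + (328/(-905 + 25) - 1773/2081)*(1/623) = 223/57 + (328/(-880) - 1773/2081)*(1/623) = 223/57 + (328*(-1/880) - 1773/2081)*(1/623) = 223/57 + (-41/110 - 1773/2081)*(1/623) = 223/57 - 280351/228910*1/623 = 223/57 - 280351/142610930 = 31786257383/8128823010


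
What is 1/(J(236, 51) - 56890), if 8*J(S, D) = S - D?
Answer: -8/454935 ≈ -1.7585e-5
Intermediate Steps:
J(S, D) = -D/8 + S/8 (J(S, D) = (S - D)/8 = -D/8 + S/8)
1/(J(236, 51) - 56890) = 1/((-⅛*51 + (⅛)*236) - 56890) = 1/((-51/8 + 59/2) - 56890) = 1/(185/8 - 56890) = 1/(-454935/8) = -8/454935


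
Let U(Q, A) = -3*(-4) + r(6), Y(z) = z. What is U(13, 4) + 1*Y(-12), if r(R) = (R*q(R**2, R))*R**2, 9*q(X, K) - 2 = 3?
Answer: 120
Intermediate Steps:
q(X, K) = 5/9 (q(X, K) = 2/9 + (1/9)*3 = 2/9 + 1/3 = 5/9)
r(R) = 5*R**3/9 (r(R) = (R*(5/9))*R**2 = (5*R/9)*R**2 = 5*R**3/9)
U(Q, A) = 132 (U(Q, A) = -3*(-4) + (5/9)*6**3 = 12 + (5/9)*216 = 12 + 120 = 132)
U(13, 4) + 1*Y(-12) = 132 + 1*(-12) = 132 - 12 = 120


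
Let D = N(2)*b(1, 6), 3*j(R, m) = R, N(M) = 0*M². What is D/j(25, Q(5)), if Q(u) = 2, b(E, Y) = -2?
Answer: 0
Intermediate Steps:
N(M) = 0
j(R, m) = R/3
D = 0 (D = 0*(-2) = 0)
D/j(25, Q(5)) = 0/(((⅓)*25)) = 0/(25/3) = 0*(3/25) = 0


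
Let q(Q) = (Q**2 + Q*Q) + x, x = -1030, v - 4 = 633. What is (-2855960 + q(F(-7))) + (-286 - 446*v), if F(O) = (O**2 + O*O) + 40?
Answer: -3103290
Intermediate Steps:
v = 637 (v = 4 + 633 = 637)
F(O) = 40 + 2*O**2 (F(O) = (O**2 + O**2) + 40 = 2*O**2 + 40 = 40 + 2*O**2)
q(Q) = -1030 + 2*Q**2 (q(Q) = (Q**2 + Q*Q) - 1030 = (Q**2 + Q**2) - 1030 = 2*Q**2 - 1030 = -1030 + 2*Q**2)
(-2855960 + q(F(-7))) + (-286 - 446*v) = (-2855960 + (-1030 + 2*(40 + 2*(-7)**2)**2)) + (-286 - 446*637) = (-2855960 + (-1030 + 2*(40 + 2*49)**2)) + (-286 - 284102) = (-2855960 + (-1030 + 2*(40 + 98)**2)) - 284388 = (-2855960 + (-1030 + 2*138**2)) - 284388 = (-2855960 + (-1030 + 2*19044)) - 284388 = (-2855960 + (-1030 + 38088)) - 284388 = (-2855960 + 37058) - 284388 = -2818902 - 284388 = -3103290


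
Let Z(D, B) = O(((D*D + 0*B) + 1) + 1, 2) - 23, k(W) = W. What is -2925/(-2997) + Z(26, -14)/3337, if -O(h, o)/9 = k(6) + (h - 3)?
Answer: -964091/1111221 ≈ -0.86760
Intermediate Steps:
O(h, o) = -27 - 9*h (O(h, o) = -9*(6 + (h - 3)) = -9*(6 + (-3 + h)) = -9*(3 + h) = -27 - 9*h)
Z(D, B) = -68 - 9*D**2 (Z(D, B) = (-27 - 9*(((D*D + 0*B) + 1) + 1)) - 23 = (-27 - 9*(((D**2 + 0) + 1) + 1)) - 23 = (-27 - 9*((D**2 + 1) + 1)) - 23 = (-27 - 9*((1 + D**2) + 1)) - 23 = (-27 - 9*(2 + D**2)) - 23 = (-27 + (-18 - 9*D**2)) - 23 = (-45 - 9*D**2) - 23 = -68 - 9*D**2)
-2925/(-2997) + Z(26, -14)/3337 = -2925/(-2997) + (-68 - 9*26**2)/3337 = -2925*(-1/2997) + (-68 - 9*676)*(1/3337) = 325/333 + (-68 - 6084)*(1/3337) = 325/333 - 6152*1/3337 = 325/333 - 6152/3337 = -964091/1111221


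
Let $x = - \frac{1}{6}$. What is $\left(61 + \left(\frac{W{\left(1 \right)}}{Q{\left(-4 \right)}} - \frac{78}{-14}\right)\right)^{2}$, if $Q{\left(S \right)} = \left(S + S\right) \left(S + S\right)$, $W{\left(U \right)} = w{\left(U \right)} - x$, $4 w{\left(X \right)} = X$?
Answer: $\frac{128108873929}{28901376} \approx 4432.6$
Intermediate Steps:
$w{\left(X \right)} = \frac{X}{4}$
$x = - \frac{1}{6}$ ($x = \left(-1\right) \frac{1}{6} = - \frac{1}{6} \approx -0.16667$)
$W{\left(U \right)} = \frac{1}{6} + \frac{U}{4}$ ($W{\left(U \right)} = \frac{U}{4} - - \frac{1}{6} = \frac{U}{4} + \frac{1}{6} = \frac{1}{6} + \frac{U}{4}$)
$Q{\left(S \right)} = 4 S^{2}$ ($Q{\left(S \right)} = 2 S 2 S = 4 S^{2}$)
$\left(61 + \left(\frac{W{\left(1 \right)}}{Q{\left(-4 \right)}} - \frac{78}{-14}\right)\right)^{2} = \left(61 + \left(\frac{\frac{1}{6} + \frac{1}{4} \cdot 1}{4 \left(-4\right)^{2}} - \frac{78}{-14}\right)\right)^{2} = \left(61 + \left(\frac{\frac{1}{6} + \frac{1}{4}}{4 \cdot 16} - - \frac{39}{7}\right)\right)^{2} = \left(61 + \left(\frac{5}{12 \cdot 64} + \frac{39}{7}\right)\right)^{2} = \left(61 + \left(\frac{5}{12} \cdot \frac{1}{64} + \frac{39}{7}\right)\right)^{2} = \left(61 + \left(\frac{5}{768} + \frac{39}{7}\right)\right)^{2} = \left(61 + \frac{29987}{5376}\right)^{2} = \left(\frac{357923}{5376}\right)^{2} = \frac{128108873929}{28901376}$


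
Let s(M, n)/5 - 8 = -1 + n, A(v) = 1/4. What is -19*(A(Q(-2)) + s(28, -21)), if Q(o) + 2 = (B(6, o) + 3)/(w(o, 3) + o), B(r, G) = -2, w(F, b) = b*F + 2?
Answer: 5301/4 ≈ 1325.3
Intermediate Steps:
w(F, b) = 2 + F*b (w(F, b) = F*b + 2 = 2 + F*b)
Q(o) = -2 + 1/(2 + 4*o) (Q(o) = -2 + (-2 + 3)/((2 + o*3) + o) = -2 + 1/((2 + 3*o) + o) = -2 + 1/(2 + 4*o))
A(v) = ¼
s(M, n) = 35 + 5*n (s(M, n) = 40 + 5*(-1 + n) = 40 + (-5 + 5*n) = 35 + 5*n)
-19*(A(Q(-2)) + s(28, -21)) = -19*(¼ + (35 + 5*(-21))) = -19*(¼ + (35 - 105)) = -19*(¼ - 70) = -19*(-279/4) = 5301/4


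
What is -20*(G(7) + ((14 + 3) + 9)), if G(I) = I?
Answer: -660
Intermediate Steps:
-20*(G(7) + ((14 + 3) + 9)) = -20*(7 + ((14 + 3) + 9)) = -20*(7 + (17 + 9)) = -20*(7 + 26) = -20*33 = -660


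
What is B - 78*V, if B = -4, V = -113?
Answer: 8810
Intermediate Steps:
B - 78*V = -4 - 78*(-113) = -4 + 8814 = 8810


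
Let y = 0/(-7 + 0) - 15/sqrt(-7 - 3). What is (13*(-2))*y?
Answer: -39*I*sqrt(10) ≈ -123.33*I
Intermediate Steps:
y = 3*I*sqrt(10)/2 (y = 0/(-7) - 15*(-I*sqrt(10)/10) = 0*(-1/7) - 15*(-I*sqrt(10)/10) = 0 - (-3)*I*sqrt(10)/2 = 0 + 3*I*sqrt(10)/2 = 3*I*sqrt(10)/2 ≈ 4.7434*I)
(13*(-2))*y = (13*(-2))*(3*I*sqrt(10)/2) = -39*I*sqrt(10)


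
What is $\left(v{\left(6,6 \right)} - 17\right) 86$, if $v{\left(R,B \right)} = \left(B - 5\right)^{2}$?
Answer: $-1376$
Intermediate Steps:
$v{\left(R,B \right)} = \left(-5 + B\right)^{2}$
$\left(v{\left(6,6 \right)} - 17\right) 86 = \left(\left(-5 + 6\right)^{2} - 17\right) 86 = \left(1^{2} - 17\right) 86 = \left(1 - 17\right) 86 = \left(-16\right) 86 = -1376$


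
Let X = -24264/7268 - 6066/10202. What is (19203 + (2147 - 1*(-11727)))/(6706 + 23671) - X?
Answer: 1413926564188/281549740909 ≈ 5.0219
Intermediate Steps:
X = -36453627/9268517 (X = -24264*1/7268 - 6066*1/10202 = -6066/1817 - 3033/5101 = -36453627/9268517 ≈ -3.9331)
(19203 + (2147 - 1*(-11727)))/(6706 + 23671) - X = (19203 + (2147 - 1*(-11727)))/(6706 + 23671) - 1*(-36453627/9268517) = (19203 + (2147 + 11727))/30377 + 36453627/9268517 = (19203 + 13874)*(1/30377) + 36453627/9268517 = 33077*(1/30377) + 36453627/9268517 = 33077/30377 + 36453627/9268517 = 1413926564188/281549740909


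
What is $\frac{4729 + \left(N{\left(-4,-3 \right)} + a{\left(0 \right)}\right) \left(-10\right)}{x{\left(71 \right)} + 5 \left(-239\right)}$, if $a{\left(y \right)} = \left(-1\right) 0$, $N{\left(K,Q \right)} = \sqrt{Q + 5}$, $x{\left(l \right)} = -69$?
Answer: $- \frac{4729}{1264} + \frac{5 \sqrt{2}}{632} \approx -3.7301$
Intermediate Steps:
$N{\left(K,Q \right)} = \sqrt{5 + Q}$
$a{\left(y \right)} = 0$
$\frac{4729 + \left(N{\left(-4,-3 \right)} + a{\left(0 \right)}\right) \left(-10\right)}{x{\left(71 \right)} + 5 \left(-239\right)} = \frac{4729 + \left(\sqrt{5 - 3} + 0\right) \left(-10\right)}{-69 + 5 \left(-239\right)} = \frac{4729 + \left(\sqrt{2} + 0\right) \left(-10\right)}{-69 - 1195} = \frac{4729 + \sqrt{2} \left(-10\right)}{-1264} = \left(4729 - 10 \sqrt{2}\right) \left(- \frac{1}{1264}\right) = - \frac{4729}{1264} + \frac{5 \sqrt{2}}{632}$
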